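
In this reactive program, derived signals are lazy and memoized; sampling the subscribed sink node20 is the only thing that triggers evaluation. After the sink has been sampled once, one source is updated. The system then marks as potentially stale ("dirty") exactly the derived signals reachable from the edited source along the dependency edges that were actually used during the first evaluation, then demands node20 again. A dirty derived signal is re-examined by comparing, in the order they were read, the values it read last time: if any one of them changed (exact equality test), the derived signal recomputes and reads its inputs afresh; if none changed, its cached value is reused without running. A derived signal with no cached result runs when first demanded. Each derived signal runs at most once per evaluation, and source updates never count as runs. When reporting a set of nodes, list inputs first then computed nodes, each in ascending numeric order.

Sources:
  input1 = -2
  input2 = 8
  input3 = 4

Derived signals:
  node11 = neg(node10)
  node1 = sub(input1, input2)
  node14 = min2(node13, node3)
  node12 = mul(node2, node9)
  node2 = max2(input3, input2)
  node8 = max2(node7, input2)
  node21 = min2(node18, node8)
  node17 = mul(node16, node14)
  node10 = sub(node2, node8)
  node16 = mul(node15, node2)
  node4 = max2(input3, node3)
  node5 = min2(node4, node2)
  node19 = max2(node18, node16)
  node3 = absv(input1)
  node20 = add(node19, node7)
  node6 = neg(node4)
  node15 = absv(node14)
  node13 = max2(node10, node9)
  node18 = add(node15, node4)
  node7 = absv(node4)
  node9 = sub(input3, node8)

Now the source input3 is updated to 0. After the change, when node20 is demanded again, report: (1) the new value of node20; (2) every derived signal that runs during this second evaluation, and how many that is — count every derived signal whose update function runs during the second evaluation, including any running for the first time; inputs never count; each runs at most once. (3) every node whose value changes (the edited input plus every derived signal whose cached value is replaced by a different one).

Demanding node20 again yields 4.
9 derived signals run: node2, node4, node7, node8, node9, node13, node18, node19, node20.
The nodes whose values change: input3, node4, node7, node9, node18, node19, node20.
Note where the cutoff bites: node10 is checked, finds nothing changed, and keeps its cache.

First demand of the output computes:
  node2 = max2(4, 8) = 8
  node3 = absv(-2) = 2
  node4 = max2(4, 2) = 4
  node7 = absv(4) = 4
  node8 = max2(4, 8) = 8
  node9 = sub(4, 8) = -4
  node10 = sub(8, 8) = 0
  node13 = max2(0, -4) = 0
  node14 = min2(0, 2) = 0
  node15 = absv(0) = 0
  node16 = mul(0, 8) = 0
  node18 = add(0, 4) = 4
  node19 = max2(4, 0) = 4
  node20 = add(4, 4) = 8

After the edit, cleaning proceeds:
  node2: a read changed (input3 4->0) — executes, giving 8 — identical to its old value.
  node4: a read changed (input3 4->0) — executes, giving 2.
  node7: a read changed (node4 4->2) — executes, giving 2.
  node8: a read changed (node7 4->2) — executes, giving 8 — identical to its old value.
  node9: a read changed (input3 4->0) — executes, giving -8.
  node10: dirty, but its reads are unchanged (node2 unchanged, node8 unchanged); cached 0 stands.
  node13: a read changed (node9 -4->-8) — executes, giving 0 — identical to its old value.
  node14: dirty, but its reads are unchanged (node13 unchanged, node3 unchanged); cached 0 stands.
  node15: dirty, but its reads are unchanged (node14 unchanged); cached 0 stands.
  node16: dirty, but its reads are unchanged (node15 unchanged, node2 unchanged); cached 0 stands.
  node18: a read changed (node4 4->2) — executes, giving 2.
  node19: a read changed (node18 4->2) — executes, giving 2.
  node20: a read changed (node19 4->2; node7 4->2) — executes, giving 4.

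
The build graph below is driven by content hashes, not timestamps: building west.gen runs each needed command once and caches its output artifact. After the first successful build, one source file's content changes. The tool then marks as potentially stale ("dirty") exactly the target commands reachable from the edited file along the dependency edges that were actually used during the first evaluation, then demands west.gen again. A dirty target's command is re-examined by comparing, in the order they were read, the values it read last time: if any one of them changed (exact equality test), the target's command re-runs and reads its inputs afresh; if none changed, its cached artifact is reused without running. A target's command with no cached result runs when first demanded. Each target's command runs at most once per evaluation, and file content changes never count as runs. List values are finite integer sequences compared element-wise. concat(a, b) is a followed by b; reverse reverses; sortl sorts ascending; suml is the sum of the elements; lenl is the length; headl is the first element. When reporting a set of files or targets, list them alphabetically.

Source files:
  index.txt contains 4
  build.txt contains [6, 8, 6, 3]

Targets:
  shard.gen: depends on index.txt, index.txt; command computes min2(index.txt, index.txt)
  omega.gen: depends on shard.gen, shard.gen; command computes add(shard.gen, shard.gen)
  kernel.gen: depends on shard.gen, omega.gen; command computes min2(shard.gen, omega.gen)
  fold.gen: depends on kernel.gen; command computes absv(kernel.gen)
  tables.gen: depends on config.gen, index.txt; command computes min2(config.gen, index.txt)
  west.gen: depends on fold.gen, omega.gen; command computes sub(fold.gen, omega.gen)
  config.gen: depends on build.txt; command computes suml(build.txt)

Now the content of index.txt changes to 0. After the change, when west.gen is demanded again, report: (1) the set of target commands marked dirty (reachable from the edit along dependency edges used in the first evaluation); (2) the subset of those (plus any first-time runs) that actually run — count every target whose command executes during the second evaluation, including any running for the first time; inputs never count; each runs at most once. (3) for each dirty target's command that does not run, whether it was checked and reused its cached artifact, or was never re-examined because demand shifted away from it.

Dirty set: fold.gen, kernel.gen, omega.gen, shard.gen, west.gen.
Run set: fold.gen, kernel.gen, omega.gen, shard.gen, west.gen (5 run).
All dirty target commands ended up running.

Initial pass — values computed on the first demand:
  shard.gen = min2(4, 4) = 4
  omega.gen = add(4, 4) = 8
  kernel.gen = min2(4, 8) = 4
  fold.gen = absv(4) = 4
  west.gen = sub(4, 8) = -4

Second demand — change propagation:
  shard.gen: re-runs because index.txt 4->0; index.txt 4->0; new result 0.
  omega.gen: re-runs because shard.gen 4->0; shard.gen 4->0; new result 0.
  kernel.gen: re-runs because shard.gen 4->0; omega.gen 8->0; new result 0.
  fold.gen: re-runs because kernel.gen 4->0; new result 0.
  west.gen: re-runs because fold.gen 4->0; omega.gen 8->0; new result 0.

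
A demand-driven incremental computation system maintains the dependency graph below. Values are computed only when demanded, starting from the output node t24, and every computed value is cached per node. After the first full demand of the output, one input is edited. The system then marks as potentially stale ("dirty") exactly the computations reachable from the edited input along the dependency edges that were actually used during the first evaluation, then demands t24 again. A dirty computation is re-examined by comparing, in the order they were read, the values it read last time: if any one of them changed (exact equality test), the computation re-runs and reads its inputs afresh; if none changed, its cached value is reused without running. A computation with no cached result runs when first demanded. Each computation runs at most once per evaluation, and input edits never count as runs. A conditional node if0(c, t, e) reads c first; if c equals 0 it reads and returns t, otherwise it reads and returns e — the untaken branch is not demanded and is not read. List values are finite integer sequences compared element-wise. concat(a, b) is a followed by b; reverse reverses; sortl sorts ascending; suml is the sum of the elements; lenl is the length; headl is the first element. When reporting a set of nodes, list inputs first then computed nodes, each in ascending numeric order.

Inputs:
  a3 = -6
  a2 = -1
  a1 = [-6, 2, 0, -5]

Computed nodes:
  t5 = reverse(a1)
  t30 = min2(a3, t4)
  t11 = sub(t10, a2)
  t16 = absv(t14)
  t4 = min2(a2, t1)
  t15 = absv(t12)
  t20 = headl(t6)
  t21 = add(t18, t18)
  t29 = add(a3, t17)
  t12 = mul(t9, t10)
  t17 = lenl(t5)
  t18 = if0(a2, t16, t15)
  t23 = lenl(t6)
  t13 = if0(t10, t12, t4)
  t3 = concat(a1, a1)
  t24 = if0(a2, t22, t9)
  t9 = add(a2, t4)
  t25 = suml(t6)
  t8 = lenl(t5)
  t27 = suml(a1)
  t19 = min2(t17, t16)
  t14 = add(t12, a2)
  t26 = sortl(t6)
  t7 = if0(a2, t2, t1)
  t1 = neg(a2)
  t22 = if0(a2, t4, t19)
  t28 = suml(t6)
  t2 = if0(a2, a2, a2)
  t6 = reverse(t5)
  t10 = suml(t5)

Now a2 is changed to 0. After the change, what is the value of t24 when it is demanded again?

New value of t24: 0.
Key observation: a condition flipped, so demand moved to the other branch — t9 is never re-examined.

First evaluation (everything demanded from the output):
  t1 = neg(-1) = 1
  t4 = min2(-1, 1) = -1
  t9 = add(-1, -1) = -2
  t24 = if0(a2=-1 -> else branch t9) = -2

Propagation after the edit:
  t1: runs — a2 -1->0; result 0.
  t4: runs — a2 -1->0; t1 1->0; result 0.
  t9: marked dirty but never re-examined — demand shifted away from it.
  t22: demanded for the first time — runs, produces 0.
  t24: runs — a2 -1->0; result 0.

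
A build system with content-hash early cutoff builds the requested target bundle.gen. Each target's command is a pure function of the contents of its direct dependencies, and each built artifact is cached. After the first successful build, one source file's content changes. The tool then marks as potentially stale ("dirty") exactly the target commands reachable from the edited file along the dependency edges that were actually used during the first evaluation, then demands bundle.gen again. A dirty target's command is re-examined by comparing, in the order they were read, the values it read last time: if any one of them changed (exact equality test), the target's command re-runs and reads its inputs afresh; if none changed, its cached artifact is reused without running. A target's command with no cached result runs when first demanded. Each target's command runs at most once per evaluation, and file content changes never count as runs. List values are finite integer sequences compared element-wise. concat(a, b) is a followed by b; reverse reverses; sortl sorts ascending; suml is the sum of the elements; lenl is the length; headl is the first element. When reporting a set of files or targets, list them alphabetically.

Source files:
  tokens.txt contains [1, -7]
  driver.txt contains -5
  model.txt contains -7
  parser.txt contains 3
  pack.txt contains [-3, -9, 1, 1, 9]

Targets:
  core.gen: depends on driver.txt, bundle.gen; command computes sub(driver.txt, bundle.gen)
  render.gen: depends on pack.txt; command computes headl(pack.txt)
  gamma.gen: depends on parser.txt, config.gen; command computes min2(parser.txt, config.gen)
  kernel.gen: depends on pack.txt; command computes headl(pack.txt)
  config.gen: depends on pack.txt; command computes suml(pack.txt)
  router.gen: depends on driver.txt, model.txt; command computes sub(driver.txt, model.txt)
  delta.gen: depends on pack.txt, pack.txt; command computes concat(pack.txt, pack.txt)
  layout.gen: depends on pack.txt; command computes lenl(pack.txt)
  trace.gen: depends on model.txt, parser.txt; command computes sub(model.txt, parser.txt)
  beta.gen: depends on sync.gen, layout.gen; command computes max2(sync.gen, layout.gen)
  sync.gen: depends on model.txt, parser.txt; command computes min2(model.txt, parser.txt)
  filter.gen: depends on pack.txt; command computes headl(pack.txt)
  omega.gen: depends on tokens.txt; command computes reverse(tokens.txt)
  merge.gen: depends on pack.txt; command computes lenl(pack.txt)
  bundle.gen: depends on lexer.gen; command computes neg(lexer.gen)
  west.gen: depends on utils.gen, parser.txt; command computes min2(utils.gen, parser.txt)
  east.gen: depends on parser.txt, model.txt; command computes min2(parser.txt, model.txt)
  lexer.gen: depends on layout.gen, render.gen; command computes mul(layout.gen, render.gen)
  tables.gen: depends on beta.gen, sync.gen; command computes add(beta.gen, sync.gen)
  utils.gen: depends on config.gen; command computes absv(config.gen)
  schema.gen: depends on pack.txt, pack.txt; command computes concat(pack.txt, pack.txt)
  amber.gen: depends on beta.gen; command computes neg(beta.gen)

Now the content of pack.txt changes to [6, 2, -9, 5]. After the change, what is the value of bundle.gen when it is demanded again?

New value of bundle.gen: -24.

First evaluation (everything demanded from the output):
  layout.gen = lenl([-3, -9, 1, 1, 9]) = 5
  render.gen = headl([-3, -9, 1, 1, 9]) = -3
  lexer.gen = mul(5, -3) = -15
  bundle.gen = neg(-15) = 15

Propagation after the edit:
  layout.gen: runs — pack.txt [-3, -9, 1, 1, 9]->[6, 2, -9, 5]; result 4.
  render.gen: runs — pack.txt [-3, -9, 1, 1, 9]->[6, 2, -9, 5]; result 6.
  lexer.gen: runs — layout.gen 5->4; render.gen -3->6; result 24.
  bundle.gen: runs — lexer.gen -15->24; result -24.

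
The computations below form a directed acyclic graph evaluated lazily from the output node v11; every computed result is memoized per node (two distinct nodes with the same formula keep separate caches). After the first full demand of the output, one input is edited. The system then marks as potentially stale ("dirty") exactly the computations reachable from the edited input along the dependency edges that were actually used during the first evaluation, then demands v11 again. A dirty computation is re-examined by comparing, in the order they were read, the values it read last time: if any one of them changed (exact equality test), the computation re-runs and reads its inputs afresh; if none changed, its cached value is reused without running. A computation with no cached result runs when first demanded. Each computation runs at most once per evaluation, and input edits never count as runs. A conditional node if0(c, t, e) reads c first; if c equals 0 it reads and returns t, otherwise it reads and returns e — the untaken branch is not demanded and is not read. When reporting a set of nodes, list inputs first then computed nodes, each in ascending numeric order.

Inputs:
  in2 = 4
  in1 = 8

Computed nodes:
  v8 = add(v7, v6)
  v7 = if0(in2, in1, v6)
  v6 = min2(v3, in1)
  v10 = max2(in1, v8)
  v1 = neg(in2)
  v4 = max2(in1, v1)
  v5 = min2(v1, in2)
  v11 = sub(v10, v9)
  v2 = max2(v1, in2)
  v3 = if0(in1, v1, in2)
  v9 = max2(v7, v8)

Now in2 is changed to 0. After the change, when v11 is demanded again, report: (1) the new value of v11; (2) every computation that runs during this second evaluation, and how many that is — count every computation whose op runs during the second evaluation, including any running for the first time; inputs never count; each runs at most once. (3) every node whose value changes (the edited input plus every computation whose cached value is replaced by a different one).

Demanding v11 again yields 0.
5 computations run: v3, v6, v7, v8, v9.
The nodes whose values change: in2, v3, v6, v7.
Note where the cutoff bites: v10 is checked, finds nothing changed, and keeps its cache.

First demand of the output computes:
  v3 = if0(in1=8 -> else branch in2) = 4
  v6 = min2(4, 8) = 4
  v7 = if0(in2=4 -> else branch v6) = 4
  v8 = add(4, 4) = 8
  v9 = max2(4, 8) = 8
  v10 = max2(8, 8) = 8
  v11 = sub(8, 8) = 0

After the edit, cleaning proceeds:
  v3: a read changed (in2 4->0) — executes, giving 0.
  v6: a read changed (v3 4->0) — executes, giving 0.
  v7: a read changed (in2 4->0; v6 4->0) — executes, giving 8.
  v8: a read changed (v7 4->8; v6 4->0) — executes, giving 8 — identical to its old value.
  v9: a read changed (v7 4->8) — executes, giving 8 — identical to its old value.
  v10: dirty, but its reads are unchanged (in1 unchanged, v8 unchanged); cached 8 stands.
  v11: dirty, but its reads are unchanged (v10 unchanged, v9 unchanged); cached 0 stands.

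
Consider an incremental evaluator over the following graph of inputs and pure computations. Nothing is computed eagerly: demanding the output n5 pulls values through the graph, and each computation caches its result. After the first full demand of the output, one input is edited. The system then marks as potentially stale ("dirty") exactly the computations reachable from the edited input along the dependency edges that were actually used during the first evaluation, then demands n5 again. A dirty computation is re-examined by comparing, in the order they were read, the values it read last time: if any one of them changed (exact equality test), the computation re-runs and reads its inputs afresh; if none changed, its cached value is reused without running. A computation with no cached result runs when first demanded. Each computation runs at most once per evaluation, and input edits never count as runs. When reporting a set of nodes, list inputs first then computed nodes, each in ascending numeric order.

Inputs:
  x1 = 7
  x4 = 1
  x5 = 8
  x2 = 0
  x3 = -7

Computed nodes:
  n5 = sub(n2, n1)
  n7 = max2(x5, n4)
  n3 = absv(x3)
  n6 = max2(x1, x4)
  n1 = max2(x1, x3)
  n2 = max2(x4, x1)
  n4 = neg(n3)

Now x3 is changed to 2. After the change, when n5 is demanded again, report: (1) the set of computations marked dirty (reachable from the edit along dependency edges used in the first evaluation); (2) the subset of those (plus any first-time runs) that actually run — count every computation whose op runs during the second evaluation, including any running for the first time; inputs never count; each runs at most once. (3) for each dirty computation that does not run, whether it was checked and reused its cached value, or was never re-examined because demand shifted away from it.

Initial pass — values computed on the first demand:
  n1 = max2(7, -7) = 7
  n2 = max2(1, 7) = 7
  n5 = sub(7, 7) = 0

Second demand — change propagation:
  n1: re-runs because x3 -7->2; new result 7 (unchanged).
  n5: re-examined; everything it read last time is the same (n2 unchanged, n1 unchanged) — cache 0 kept, no run.

The important point: n1 recomputes to an identical value, and the output ends up unchanged.

Dirty set: n1, n5.
Run set: n1 (1 run).
Re-examined without running (cache reused): n5.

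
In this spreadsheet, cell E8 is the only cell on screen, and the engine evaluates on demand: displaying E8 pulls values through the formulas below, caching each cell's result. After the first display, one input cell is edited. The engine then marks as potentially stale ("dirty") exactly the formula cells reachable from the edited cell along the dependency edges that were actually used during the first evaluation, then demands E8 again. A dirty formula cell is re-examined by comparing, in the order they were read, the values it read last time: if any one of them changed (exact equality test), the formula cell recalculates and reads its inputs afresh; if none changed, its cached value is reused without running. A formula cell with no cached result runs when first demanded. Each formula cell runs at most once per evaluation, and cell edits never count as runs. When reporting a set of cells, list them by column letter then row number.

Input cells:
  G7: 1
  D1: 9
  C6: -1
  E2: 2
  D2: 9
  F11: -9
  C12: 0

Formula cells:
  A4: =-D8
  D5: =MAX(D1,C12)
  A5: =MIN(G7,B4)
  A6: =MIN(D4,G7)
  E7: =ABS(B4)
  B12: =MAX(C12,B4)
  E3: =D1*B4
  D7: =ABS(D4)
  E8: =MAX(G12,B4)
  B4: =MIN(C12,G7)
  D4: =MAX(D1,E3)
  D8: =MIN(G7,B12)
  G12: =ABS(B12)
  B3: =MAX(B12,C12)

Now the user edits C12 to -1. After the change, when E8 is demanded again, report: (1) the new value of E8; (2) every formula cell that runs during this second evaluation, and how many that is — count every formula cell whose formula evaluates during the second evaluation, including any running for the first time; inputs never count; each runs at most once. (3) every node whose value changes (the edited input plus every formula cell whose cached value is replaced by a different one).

Initial pass — values computed on the first demand:
  B4 = MIN(0, 1) = 0
  B12 = MAX(0, 0) = 0
  G12 = ABS(0) = 0
  E8 = MAX(0, 0) = 0

Second demand — change propagation:
  B4: re-runs because C12 0->-1; new result -1.
  B12: re-runs because C12 0->-1; B4 0->-1; new result -1.
  G12: re-runs because B12 0->-1; new result 1.
  E8: re-runs because G12 0->1; B4 0->-1; new result 1.

E8 now evaluates to 1.
Run set: B4, B12, E8, G12 (4 run).
Changed values: B4, B12, C12, E8, G12.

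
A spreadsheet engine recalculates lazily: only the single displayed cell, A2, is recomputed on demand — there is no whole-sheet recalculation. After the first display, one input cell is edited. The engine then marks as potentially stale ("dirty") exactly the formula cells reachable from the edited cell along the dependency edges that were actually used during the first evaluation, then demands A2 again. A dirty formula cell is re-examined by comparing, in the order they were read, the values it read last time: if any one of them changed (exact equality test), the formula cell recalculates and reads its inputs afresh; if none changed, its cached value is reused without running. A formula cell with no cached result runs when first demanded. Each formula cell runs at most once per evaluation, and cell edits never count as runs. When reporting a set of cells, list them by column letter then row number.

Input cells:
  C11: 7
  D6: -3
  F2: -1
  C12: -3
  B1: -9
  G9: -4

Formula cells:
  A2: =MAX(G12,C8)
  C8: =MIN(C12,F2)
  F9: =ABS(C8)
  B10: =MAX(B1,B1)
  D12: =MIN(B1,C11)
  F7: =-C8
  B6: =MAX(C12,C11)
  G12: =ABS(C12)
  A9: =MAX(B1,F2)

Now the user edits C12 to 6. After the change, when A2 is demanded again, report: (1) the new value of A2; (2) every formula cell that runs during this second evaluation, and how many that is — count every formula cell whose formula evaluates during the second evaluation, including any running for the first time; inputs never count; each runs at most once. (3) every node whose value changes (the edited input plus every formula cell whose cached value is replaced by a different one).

New value of A2: 6.
Formula cells that run: A2, C8, G12 — 3 in total.
Values that change: A2, C8, C12, G12.

First evaluation (everything demanded from the output):
  C8 = MIN(-3, -1) = -3
  G12 = ABS(-3) = 3
  A2 = MAX(3, -3) = 3

Propagation after the edit:
  C8: runs — C12 -3->6; result -1.
  G12: runs — C12 -3->6; result 6.
  A2: runs — G12 3->6; C8 -3->-1; result 6.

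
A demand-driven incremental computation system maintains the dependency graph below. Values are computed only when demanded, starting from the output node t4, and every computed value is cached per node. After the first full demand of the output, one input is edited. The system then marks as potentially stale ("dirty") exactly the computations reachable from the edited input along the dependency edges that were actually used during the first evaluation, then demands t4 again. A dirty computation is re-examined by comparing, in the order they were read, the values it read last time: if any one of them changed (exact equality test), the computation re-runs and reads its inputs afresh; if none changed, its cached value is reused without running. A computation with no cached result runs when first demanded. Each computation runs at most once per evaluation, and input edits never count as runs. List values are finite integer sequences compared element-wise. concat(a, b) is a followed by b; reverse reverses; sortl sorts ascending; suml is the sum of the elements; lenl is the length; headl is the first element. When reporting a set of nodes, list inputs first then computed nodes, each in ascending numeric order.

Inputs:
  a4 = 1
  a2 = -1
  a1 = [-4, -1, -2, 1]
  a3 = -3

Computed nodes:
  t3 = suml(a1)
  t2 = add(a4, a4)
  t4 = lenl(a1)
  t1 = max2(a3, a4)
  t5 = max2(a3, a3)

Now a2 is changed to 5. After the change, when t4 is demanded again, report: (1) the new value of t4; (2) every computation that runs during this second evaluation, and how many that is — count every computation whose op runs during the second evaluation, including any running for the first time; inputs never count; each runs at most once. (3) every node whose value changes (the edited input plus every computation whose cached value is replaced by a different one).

New value of t4: 4.
Computations that run: none — 0 in total.
Values that change: a2.
Key observation: a2 is never demanded by the output, so the edit triggers no recomputation at all.

First evaluation (everything demanded from the output):
  t4 = lenl([-4, -1, -2, 1]) = 4

Propagation after the edit:
  a2 feeds no computation that the output demands — nothing is marked dirty and nothing runs.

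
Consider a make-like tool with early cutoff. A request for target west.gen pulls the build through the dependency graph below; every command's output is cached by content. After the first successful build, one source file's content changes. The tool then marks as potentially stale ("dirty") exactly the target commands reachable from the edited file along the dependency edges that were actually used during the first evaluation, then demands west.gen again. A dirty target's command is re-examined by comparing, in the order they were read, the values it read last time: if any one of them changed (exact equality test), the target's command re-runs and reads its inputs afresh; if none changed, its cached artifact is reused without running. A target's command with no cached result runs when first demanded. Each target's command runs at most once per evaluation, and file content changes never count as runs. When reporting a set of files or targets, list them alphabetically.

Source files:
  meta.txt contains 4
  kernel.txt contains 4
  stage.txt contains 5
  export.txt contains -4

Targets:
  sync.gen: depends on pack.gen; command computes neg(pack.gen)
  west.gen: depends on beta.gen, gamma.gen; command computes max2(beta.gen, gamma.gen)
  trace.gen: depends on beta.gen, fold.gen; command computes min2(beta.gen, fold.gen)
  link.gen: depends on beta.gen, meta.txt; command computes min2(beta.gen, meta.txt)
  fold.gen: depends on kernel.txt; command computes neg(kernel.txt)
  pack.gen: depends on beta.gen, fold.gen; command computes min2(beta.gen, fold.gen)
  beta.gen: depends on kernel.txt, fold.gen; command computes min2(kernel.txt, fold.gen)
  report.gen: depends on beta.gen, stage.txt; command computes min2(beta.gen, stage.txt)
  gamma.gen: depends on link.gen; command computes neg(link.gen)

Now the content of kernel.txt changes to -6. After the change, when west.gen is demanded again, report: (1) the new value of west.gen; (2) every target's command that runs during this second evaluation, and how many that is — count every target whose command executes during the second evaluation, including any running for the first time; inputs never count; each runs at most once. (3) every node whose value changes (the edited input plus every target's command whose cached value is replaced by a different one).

First demand of the output computes:
  fold.gen = neg(4) = -4
  beta.gen = min2(4, -4) = -4
  link.gen = min2(-4, 4) = -4
  gamma.gen = neg(-4) = 4
  west.gen = max2(-4, 4) = 4

After the edit, cleaning proceeds:
  fold.gen: a read changed (kernel.txt 4->-6) — executes, giving 6.
  beta.gen: a read changed (kernel.txt 4->-6; fold.gen -4->6) — executes, giving -6.
  link.gen: a read changed (beta.gen -4->-6) — executes, giving -6.
  gamma.gen: a read changed (link.gen -4->-6) — executes, giving 6.
  west.gen: a read changed (beta.gen -4->-6; gamma.gen 4->6) — executes, giving 6.

Demanding west.gen again yields 6.
5 target commands run: beta.gen, fold.gen, gamma.gen, link.gen, west.gen.
The nodes whose values change: beta.gen, fold.gen, gamma.gen, kernel.txt, link.gen, west.gen.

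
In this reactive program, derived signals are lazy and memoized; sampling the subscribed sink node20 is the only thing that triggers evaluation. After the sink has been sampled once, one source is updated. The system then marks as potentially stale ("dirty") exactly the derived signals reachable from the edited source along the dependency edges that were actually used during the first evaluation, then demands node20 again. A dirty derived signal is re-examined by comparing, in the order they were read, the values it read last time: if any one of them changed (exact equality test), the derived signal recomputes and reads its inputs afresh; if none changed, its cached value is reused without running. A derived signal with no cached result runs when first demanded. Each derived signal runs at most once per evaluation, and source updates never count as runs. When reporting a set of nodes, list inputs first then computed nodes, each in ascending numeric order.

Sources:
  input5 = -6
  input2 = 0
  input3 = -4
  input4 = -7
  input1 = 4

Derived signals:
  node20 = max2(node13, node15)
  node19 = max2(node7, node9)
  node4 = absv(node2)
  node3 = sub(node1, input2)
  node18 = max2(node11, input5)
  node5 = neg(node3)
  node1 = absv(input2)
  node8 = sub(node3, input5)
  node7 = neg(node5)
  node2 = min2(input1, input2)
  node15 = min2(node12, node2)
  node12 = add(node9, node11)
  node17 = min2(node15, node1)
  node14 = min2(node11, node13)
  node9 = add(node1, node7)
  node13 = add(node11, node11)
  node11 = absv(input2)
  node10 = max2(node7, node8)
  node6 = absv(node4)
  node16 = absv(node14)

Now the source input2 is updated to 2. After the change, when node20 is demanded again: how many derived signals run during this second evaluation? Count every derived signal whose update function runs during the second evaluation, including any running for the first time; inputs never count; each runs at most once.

First demand of the output computes:
  node1 = absv(0) = 0
  node2 = min2(4, 0) = 0
  node3 = sub(0, 0) = 0
  node5 = neg(0) = 0
  node7 = neg(0) = 0
  node9 = add(0, 0) = 0
  node11 = absv(0) = 0
  node12 = add(0, 0) = 0
  node13 = add(0, 0) = 0
  node15 = min2(0, 0) = 0
  node20 = max2(0, 0) = 0

After the edit, cleaning proceeds:
  node1: a read changed (input2 0->2) — executes, giving 2.
  node2: a read changed (input2 0->2) — executes, giving 2.
  node3: a read changed (node1 0->2; input2 0->2) — executes, giving 0 — identical to its old value.
  node5: dirty, but its reads are unchanged (node3 unchanged); cached 0 stands.
  node7: dirty, but its reads are unchanged (node5 unchanged); cached 0 stands.
  node9: a read changed (node1 0->2) — executes, giving 2.
  node11: a read changed (input2 0->2) — executes, giving 2.
  node12: a read changed (node9 0->2; node11 0->2) — executes, giving 4.
  node13: a read changed (node11 0->2; node11 0->2) — executes, giving 4.
  node15: a read changed (node12 0->4; node2 0->2) — executes, giving 2.
  node20: a read changed (node13 0->4; node15 0->2) — executes, giving 4.

Note where the cutoff bites: node5 is checked, finds nothing changed, and keeps its cache.

9 derived signals run: node1, node2, node3, node9, node11, node12, node13, node15, node20.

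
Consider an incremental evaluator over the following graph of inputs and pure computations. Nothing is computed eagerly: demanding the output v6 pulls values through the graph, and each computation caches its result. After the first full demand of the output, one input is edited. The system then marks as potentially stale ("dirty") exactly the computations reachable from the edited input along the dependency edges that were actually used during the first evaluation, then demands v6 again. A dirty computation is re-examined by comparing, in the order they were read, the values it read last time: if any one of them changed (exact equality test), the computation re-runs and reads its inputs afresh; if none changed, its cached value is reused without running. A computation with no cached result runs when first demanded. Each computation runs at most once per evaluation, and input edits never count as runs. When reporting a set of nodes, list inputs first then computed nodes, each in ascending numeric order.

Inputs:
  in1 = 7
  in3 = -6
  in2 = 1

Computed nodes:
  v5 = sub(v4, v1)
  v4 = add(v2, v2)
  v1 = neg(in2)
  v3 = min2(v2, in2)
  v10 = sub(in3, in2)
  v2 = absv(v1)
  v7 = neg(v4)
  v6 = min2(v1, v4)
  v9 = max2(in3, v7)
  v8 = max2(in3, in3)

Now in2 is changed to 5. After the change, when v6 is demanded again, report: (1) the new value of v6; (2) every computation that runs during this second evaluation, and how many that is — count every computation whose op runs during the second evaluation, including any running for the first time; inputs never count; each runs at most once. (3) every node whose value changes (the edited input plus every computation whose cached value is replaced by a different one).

Initial pass — values computed on the first demand:
  v1 = neg(1) = -1
  v2 = absv(-1) = 1
  v4 = add(1, 1) = 2
  v6 = min2(-1, 2) = -1

Second demand — change propagation:
  v1: re-runs because in2 1->5; new result -5.
  v2: re-runs because v1 -1->-5; new result 5.
  v4: re-runs because v2 1->5; v2 1->5; new result 10.
  v6: re-runs because v1 -1->-5; v4 2->10; new result -5.

v6 now evaluates to -5.
Run set: v1, v2, v4, v6 (4 run).
Changed values: in2, v1, v2, v4, v6.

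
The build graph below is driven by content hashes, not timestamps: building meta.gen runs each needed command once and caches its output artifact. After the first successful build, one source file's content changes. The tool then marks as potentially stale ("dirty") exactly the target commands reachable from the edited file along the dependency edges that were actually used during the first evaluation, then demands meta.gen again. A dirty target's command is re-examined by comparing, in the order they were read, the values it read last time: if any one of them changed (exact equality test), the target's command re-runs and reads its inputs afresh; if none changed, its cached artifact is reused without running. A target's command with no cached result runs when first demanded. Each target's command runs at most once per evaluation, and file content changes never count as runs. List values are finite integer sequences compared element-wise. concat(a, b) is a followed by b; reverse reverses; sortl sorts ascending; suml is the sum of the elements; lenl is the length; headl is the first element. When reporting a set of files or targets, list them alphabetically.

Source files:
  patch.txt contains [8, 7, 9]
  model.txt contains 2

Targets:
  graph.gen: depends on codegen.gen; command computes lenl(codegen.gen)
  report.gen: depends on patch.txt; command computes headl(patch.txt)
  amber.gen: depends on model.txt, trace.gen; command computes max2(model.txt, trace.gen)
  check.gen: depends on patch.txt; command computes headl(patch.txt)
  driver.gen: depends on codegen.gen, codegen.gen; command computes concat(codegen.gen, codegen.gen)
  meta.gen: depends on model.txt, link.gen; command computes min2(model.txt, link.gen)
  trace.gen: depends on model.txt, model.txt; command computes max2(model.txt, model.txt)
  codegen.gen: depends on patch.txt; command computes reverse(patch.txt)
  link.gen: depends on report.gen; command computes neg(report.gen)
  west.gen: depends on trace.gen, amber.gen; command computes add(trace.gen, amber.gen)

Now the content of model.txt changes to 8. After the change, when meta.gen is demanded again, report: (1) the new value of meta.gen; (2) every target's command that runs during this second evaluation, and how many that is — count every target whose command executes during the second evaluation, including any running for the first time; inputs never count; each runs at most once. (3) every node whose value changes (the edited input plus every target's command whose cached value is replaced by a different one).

meta.gen now evaluates to -8.
Run set: meta.gen (1 run).
Changed values: model.txt.

Initial pass — values computed on the first demand:
  report.gen = headl([8, 7, 9]) = 8
  link.gen = neg(8) = -8
  meta.gen = min2(2, -8) = -8

Second demand — change propagation:
  meta.gen: re-runs because model.txt 2->8; new result -8 (unchanged).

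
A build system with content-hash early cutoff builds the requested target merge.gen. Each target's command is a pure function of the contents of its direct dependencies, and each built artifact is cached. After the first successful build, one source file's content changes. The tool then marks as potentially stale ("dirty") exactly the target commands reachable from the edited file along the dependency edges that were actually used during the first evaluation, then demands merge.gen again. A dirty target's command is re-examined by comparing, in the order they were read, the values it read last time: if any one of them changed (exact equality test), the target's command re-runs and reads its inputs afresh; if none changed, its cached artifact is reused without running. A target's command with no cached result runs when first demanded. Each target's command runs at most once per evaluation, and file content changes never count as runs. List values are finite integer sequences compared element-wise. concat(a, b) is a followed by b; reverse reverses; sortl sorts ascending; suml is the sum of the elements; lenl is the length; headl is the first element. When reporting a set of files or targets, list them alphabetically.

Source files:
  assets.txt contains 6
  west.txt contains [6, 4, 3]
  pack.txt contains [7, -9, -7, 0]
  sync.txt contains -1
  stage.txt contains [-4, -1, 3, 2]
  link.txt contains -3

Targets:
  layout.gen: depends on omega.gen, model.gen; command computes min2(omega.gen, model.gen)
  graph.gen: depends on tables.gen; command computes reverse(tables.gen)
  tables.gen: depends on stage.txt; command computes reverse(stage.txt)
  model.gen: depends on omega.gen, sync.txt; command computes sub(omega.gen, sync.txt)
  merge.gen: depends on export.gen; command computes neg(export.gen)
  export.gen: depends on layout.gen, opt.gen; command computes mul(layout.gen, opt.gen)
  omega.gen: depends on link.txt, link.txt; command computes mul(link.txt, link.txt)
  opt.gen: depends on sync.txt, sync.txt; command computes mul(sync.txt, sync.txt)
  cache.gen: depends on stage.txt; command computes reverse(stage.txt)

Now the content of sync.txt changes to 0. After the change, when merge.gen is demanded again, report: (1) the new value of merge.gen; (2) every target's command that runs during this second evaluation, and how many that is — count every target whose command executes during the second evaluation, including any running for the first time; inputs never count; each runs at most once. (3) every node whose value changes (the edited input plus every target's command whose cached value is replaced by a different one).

First evaluation (everything demanded from the output):
  omega.gen = mul(-3, -3) = 9
  model.gen = sub(9, -1) = 10
  layout.gen = min2(9, 10) = 9
  opt.gen = mul(-1, -1) = 1
  export.gen = mul(9, 1) = 9
  merge.gen = neg(9) = -9

Propagation after the edit:
  model.gen: runs — sync.txt -1->0; result 9.
  layout.gen: runs — model.gen 10->9; result 9 (same value as before).
  opt.gen: runs — sync.txt -1->0; sync.txt -1->0; result 0.
  export.gen: runs — opt.gen 1->0; result 0.
  merge.gen: runs — export.gen 9->0; result 0.

New value of merge.gen: 0.
Target commands that run: export.gen, layout.gen, merge.gen, model.gen, opt.gen — 5 in total.
Values that change: export.gen, merge.gen, model.gen, opt.gen, sync.txt.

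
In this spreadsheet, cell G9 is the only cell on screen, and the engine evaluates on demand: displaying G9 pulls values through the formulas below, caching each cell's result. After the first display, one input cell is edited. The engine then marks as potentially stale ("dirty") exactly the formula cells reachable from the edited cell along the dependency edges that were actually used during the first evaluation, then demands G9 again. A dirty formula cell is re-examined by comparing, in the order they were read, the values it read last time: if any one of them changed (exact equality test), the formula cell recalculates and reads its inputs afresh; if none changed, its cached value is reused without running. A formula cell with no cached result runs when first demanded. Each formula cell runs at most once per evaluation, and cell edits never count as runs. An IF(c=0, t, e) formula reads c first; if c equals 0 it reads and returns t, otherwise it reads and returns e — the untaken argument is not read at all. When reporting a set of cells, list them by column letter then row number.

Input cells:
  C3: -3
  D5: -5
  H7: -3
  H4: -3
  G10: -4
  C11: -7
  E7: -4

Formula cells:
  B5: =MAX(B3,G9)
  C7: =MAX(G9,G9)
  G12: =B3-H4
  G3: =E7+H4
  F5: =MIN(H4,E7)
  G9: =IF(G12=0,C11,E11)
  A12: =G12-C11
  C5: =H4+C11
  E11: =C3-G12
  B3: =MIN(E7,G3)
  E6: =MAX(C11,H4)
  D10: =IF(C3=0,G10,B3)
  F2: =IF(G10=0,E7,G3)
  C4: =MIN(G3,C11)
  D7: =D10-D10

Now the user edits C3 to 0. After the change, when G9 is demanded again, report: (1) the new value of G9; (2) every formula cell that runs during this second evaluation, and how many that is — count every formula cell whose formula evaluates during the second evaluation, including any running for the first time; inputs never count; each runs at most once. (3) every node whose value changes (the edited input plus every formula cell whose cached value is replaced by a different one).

G9 now evaluates to 4.
Run set: E11, G9 (2 run).
Changed values: C3, E11, G9.

Initial pass — values computed on the first demand:
  G3 = -4 + -3 = -7
  B3 = MIN(-4, -7) = -7
  G12 = -7 - -3 = -4
  E11 = -3 - -4 = 1
  G9 = IF(G12=0: G12=-4 -> else branch E11) = 1

Second demand — change propagation:
  E11: re-runs because C3 -3->0; new result 4.
  G9: re-runs because E11 1->4; new result 4.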